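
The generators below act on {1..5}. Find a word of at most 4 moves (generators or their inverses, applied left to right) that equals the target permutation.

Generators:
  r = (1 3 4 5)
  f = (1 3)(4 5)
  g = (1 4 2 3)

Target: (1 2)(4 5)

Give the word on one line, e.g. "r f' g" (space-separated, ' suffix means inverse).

  after f: (1 3)(4 5)
  after g': (1 2 4 5)
  after f': (1 2 5 3)
  after r: (1 2)(4 5)

f g' f' r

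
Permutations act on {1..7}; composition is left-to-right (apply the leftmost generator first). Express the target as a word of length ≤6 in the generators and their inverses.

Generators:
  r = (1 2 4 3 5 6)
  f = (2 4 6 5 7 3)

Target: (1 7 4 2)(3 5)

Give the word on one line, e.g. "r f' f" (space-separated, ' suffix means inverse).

  after f: (2 4 6 5 7 3)
  after r': (1 6 3)(4 5 7)
  after r': (1 5 7 2)(3 6 4)
  after f: (1 7 4 2)(3 5)

f r' r' f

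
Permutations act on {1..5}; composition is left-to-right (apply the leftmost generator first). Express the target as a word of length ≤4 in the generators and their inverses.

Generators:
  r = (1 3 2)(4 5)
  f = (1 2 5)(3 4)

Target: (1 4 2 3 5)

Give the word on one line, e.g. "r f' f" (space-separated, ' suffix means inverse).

f' r

  after f': (1 5 2)(3 4)
  after r: (1 4 2 3 5)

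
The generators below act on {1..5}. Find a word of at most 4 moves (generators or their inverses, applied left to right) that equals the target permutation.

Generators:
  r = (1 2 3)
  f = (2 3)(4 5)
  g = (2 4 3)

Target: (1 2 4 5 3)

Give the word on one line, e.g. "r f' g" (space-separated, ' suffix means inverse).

  after r: (1 2 3)
  after f': (1 3)(4 5)
  after g: (1 2 4 5 3)

r f' g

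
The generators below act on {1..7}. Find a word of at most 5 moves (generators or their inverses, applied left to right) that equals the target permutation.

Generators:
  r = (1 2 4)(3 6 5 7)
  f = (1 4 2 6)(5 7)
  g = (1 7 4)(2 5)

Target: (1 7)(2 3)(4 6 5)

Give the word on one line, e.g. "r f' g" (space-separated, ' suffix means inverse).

  after f': (1 6 2 4)(5 7)
  after g': (1 6 5)(2 7)
  after r: (1 5 2 3 6 7 4)
  after f': (1 7)(2 3)(4 6 5)

f' g' r f'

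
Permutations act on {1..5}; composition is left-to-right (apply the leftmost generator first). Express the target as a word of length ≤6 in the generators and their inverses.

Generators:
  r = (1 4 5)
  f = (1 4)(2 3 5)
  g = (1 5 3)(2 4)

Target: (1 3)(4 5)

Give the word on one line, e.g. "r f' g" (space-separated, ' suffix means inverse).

  after r: (1 4 5)
  after f: (2 3 5 4)
  after r': (1 5)(2 3 4)
  after f': (1 3)(4 5)

r f r' f'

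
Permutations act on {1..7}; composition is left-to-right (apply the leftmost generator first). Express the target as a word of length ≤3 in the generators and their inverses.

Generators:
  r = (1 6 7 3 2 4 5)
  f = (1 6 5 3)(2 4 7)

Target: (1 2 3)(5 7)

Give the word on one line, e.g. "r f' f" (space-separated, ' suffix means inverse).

f' r

  after f': (1 3 5 6)(2 7 4)
  after r: (1 2 3)(5 7)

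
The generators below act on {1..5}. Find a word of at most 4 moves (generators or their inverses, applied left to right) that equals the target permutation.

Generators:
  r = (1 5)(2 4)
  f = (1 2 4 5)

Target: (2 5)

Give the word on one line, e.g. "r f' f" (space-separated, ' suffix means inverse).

  after r: (1 5)(2 4)
  after f': (1 4)
  after f': (1 2)(4 5)
  after f': (2 5)

r f' f' f'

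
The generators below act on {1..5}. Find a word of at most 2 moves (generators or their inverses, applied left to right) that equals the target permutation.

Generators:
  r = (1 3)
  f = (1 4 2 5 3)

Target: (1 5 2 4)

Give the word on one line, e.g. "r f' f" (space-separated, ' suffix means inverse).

r' f'

  after r': (1 3)
  after f': (1 5 2 4)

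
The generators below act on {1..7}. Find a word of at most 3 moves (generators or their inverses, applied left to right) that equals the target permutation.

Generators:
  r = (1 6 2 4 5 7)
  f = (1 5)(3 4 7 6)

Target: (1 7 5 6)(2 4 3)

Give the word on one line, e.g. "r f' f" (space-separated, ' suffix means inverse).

f' r

  after f': (1 5)(3 6 7 4)
  after r: (1 7 5 6)(2 4 3)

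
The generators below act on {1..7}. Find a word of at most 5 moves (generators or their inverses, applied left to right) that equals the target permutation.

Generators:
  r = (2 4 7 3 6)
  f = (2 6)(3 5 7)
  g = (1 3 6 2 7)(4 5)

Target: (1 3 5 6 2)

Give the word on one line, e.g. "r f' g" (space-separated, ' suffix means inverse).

f g' r' g f'

  after f: (2 6)(3 5 7)
  after g': (1 7)(2 3 4 5)
  after r': (1 4 5 6 3 2 7)
  after g: (1 5 2)(3 7)
  after f': (1 3 5 6 2)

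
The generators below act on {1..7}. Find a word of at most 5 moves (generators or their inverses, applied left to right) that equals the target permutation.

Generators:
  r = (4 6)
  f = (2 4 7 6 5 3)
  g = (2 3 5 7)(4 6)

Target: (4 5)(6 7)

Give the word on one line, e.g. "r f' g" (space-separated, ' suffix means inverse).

  after r: (4 6)
  after f': (2 3 5 6)(4 7)
  after g': (4 5)(6 7)

r f' g'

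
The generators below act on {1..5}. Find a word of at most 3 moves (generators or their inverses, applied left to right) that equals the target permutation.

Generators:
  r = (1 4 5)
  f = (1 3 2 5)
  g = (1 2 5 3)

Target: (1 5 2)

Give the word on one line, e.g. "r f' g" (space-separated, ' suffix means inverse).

  after g: (1 2 5 3)
  after f: (1 5 2)

g f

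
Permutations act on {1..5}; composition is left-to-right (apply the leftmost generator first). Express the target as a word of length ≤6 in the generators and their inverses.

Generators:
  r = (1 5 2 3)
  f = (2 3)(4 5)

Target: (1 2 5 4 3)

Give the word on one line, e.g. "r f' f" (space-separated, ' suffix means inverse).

f' r' r' f f

  after f': (2 3)(4 5)
  after r': (1 3 5 4)
  after r': (1 2 5 4 3)
  after f: (1 3)(2 4)
  after f: (1 2 5 4 3)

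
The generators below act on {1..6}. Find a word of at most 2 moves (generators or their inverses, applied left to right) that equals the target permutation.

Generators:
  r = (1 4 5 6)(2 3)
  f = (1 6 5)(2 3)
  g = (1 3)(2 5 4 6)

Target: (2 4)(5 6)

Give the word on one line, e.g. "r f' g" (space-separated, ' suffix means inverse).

  after g': (1 3)(2 6 4 5)
  after g': (2 4)(5 6)

g' g'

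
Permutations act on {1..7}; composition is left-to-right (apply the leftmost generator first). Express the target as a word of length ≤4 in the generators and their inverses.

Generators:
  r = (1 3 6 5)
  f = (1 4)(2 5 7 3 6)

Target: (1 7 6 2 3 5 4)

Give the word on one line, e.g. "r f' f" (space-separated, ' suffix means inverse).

f f r' f

  after f: (1 4)(2 5 7 3 6)
  after f: (2 7 6 5 3)
  after r': (1 5)(2 7 3)
  after f: (1 7 6 2 3 5 4)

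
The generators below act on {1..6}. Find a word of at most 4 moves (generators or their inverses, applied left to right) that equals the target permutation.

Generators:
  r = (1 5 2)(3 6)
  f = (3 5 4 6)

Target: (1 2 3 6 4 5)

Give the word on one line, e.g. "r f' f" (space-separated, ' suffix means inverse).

r r f'

  after r: (1 5 2)(3 6)
  after r: (1 2 5)
  after f': (1 2 3 6 4 5)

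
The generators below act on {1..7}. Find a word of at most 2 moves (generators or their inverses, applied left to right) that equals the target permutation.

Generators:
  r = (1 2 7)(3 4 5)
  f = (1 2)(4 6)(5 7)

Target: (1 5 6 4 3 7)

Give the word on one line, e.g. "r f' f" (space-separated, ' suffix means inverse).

r' f

  after r': (1 7 2)(3 5 4)
  after f: (1 5 6 4 3 7)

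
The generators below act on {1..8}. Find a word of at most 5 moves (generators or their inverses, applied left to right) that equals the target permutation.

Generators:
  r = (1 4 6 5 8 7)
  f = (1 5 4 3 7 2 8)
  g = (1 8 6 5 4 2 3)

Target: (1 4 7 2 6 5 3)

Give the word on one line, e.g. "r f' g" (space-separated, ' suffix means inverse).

  after r: (1 4 6 5 8 7)
  after g': (1 5)(2 4 8 7 3)
  after g': (1 6 8 7 2 5 3 4)
  after r': (1 4 7 2 6 5 3)

r g' g' r'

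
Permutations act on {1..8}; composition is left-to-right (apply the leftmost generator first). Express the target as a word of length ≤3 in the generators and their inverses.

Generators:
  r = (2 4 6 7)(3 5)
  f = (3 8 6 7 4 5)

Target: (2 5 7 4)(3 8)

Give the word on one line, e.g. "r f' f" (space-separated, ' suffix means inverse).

f' r f

  after f': (3 5 4 7 6 8)
  after r: (2 4)(5 6 8)
  after f: (2 5 7 4)(3 8)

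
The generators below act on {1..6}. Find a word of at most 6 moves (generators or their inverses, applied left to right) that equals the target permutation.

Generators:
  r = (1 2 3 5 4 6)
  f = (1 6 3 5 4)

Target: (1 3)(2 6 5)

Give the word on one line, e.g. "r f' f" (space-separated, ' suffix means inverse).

f' f' f' r f'

  after f': (1 4 5 3 6)
  after f': (1 5 6 4 3)
  after f': (1 3 4 6 5)
  after r: (1 5 2 3 6 4)
  after f': (1 3)(2 6 5)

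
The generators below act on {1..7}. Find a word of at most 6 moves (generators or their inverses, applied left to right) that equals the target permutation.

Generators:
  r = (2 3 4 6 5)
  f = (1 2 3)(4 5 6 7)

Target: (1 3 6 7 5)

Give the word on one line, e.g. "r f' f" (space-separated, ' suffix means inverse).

  after r: (2 3 4 6 5)
  after f: (1 2)(3 5)(4 7)
  after r': (1 5 2)(3 6 4 7)
  after f': (1 4 6 7 2 3 5)
  after r': (1 3 6 7 5)

r f r' f' r'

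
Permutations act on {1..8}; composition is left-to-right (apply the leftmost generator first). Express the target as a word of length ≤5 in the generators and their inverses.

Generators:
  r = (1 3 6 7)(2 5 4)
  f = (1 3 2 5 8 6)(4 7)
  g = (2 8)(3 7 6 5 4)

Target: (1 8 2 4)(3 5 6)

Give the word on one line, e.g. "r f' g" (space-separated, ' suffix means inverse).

r' r' f' r'

  after r': (1 7 6 3)(2 4 5)
  after r': (1 6)(2 5 4)(3 7)
  after f': (1 8 5 7)(3 4)
  after r': (1 8 2 4)(3 5 6)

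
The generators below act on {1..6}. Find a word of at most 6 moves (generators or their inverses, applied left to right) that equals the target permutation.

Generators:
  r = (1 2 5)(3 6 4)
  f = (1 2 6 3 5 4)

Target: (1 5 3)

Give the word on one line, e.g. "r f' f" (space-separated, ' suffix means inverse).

  after r': (1 5 2)(3 4 6)
  after f': (1 3 5)(2 4)
  after r': (1 4)(2 6 3)
  after f': (1 5 3)

r' f' r' f'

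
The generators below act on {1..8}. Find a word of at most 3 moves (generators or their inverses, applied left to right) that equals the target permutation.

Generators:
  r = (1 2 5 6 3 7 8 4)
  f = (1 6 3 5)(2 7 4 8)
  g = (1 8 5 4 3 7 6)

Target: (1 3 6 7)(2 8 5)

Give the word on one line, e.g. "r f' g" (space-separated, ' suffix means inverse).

f r

  after f: (1 6 3 5)(2 7 4 8)
  after r: (1 3 6 7)(2 8 5)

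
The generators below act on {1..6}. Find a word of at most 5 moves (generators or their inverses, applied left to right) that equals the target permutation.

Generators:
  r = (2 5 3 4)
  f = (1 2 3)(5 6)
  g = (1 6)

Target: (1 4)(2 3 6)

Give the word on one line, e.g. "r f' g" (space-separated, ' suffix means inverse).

  after r': (2 4 3 5)
  after f: (1 2 4)(3 6 5)
  after r': (1 4)(2 3 6)

r' f r'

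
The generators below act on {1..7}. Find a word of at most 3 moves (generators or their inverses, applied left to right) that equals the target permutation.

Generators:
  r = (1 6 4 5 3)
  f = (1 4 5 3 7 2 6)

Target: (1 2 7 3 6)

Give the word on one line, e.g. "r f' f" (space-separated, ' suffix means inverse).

  after r: (1 6 4 5 3)
  after f': (1 2 7 3 6)

r f'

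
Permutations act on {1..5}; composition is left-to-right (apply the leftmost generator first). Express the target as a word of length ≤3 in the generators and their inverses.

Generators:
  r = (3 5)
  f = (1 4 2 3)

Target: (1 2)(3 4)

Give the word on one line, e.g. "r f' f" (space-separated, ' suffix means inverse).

  after f: (1 4 2 3)
  after f: (1 2)(3 4)

f f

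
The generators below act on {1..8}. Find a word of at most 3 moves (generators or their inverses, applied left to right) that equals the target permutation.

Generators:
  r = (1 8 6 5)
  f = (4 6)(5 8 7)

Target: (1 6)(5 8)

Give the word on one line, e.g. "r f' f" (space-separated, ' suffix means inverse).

r' r'

  after r': (1 5 6 8)
  after r': (1 6)(5 8)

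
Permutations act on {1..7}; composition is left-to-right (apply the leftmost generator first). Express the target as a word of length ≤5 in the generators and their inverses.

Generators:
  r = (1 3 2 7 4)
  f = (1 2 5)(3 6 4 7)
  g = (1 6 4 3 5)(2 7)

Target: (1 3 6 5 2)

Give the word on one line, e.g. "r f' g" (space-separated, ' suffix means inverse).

r f' g r'

  after r: (1 3 2 7 4)
  after f': (1 7 6 3)(2 4 5)
  after g: (1 2 3 6 5 7 4)
  after r': (1 3 6 5 2)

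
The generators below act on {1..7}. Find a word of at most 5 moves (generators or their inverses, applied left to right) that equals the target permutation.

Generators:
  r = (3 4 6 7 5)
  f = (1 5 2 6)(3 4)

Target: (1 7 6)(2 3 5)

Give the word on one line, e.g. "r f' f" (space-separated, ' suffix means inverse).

  after f': (1 6 2 5)(3 4)
  after r: (1 7 5)(2 3 6)
  after f: (1 7 2 4 3)
  after f: (1 7 6)(2 3 5)

f' r f f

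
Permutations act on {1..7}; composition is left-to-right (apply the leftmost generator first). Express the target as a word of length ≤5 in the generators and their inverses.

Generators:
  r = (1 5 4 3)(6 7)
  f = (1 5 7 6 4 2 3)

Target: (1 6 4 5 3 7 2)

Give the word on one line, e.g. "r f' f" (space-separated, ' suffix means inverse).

  after r: (1 5 4 3)(6 7)
  after f: (1 7 4)(2 3 5)
  after f: (1 6 4 5 3 7 2)

r f f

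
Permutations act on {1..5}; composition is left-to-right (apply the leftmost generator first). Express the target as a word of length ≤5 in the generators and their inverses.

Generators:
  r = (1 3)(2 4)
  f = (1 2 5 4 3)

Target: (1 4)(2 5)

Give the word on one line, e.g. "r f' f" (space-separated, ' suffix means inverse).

r f f f f

  after r: (1 3)(2 4)
  after f: (2 3)(4 5)
  after f: (1 2)(3 5)
  after f: (1 5)(3 4)
  after f: (1 4)(2 5)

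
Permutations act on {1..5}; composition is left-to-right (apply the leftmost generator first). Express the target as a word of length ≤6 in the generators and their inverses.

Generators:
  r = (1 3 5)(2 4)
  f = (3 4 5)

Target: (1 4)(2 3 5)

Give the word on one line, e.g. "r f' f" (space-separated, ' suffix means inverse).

  after f: (3 4 5)
  after f: (3 5 4)
  after r': (1 5 2 4)
  after f': (1 4)(2 3 5)

f f r' f'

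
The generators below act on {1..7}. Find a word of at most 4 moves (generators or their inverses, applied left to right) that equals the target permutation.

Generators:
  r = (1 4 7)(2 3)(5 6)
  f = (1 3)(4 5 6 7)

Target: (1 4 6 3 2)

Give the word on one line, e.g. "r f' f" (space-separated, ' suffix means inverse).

f' f' r' f

  after f': (1 3)(4 7 6 5)
  after f': (4 6)(5 7)
  after r': (1 7 6)(2 3)(4 5)
  after f: (1 4 6 3 2)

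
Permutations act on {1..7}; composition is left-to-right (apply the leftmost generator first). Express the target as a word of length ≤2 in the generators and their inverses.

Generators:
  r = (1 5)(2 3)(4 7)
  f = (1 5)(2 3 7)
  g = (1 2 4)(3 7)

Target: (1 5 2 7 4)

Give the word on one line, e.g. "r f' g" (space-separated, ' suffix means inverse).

f g

  after f: (1 5)(2 3 7)
  after g: (1 5 2 7 4)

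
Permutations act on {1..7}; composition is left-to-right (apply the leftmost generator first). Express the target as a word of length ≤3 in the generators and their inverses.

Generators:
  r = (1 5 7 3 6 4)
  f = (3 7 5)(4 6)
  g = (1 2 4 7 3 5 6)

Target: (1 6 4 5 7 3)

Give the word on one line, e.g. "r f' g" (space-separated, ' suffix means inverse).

r f r

  after r: (1 5 7 3 6 4)
  after f: (1 3 4)
  after r: (1 6 4 5 7 3)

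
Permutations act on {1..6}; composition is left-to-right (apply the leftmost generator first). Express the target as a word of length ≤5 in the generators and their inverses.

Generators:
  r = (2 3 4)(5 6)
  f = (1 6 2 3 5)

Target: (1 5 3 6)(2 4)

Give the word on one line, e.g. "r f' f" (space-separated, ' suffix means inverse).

r' r' r' f r

  after r': (2 4 3)(5 6)
  after r': (2 3 4)
  after r': (5 6)
  after f: (1 6)(2 3 5)
  after r: (1 5 3 6)(2 4)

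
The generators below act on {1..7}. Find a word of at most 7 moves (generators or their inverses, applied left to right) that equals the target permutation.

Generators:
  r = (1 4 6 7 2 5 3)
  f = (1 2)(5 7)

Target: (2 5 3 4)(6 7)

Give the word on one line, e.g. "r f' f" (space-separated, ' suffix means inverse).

  after r': (1 3 5 2 7 6 4)
  after r': (1 5 7 4 3 2 6)
  after f: (1 7 4 3)(2 6)
  after r: (1 2 7 6 5 3 4)
  after f: (2 5 3 4)(6 7)

r' r' f r f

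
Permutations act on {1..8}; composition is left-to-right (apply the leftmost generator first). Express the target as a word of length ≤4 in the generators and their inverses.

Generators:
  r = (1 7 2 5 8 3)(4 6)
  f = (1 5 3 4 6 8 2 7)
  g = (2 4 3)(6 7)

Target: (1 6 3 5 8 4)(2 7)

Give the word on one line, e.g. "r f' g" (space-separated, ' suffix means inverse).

  after g: (2 4 3)(6 7)
  after r: (1 7 4)(2 6)(3 5 8)
  after g': (1 6 3 5 8 4)(2 7)

g r g'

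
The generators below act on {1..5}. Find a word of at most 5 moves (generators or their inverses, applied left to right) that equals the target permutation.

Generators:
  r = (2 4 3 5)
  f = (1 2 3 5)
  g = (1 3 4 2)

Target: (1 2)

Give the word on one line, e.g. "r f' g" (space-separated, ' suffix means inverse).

  after r: (2 4 3 5)
  after g': (1 2 3 5 4)
  after g': (1 4 2)(3 5)
  after g': (1 3 5)
  after f': (1 2)

r g' g' g' f'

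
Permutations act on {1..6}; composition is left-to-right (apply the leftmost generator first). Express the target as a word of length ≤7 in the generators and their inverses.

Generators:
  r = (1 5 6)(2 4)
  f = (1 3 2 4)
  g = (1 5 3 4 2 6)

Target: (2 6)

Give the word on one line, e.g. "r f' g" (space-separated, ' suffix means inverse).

  after g': (1 6 2 4 3 5)
  after r': (1 5 6 4 3)
  after r': (2 4 3 6)
  after r': (1 6 4 3 5)
  after g: (2 6)

g' r' r' r' g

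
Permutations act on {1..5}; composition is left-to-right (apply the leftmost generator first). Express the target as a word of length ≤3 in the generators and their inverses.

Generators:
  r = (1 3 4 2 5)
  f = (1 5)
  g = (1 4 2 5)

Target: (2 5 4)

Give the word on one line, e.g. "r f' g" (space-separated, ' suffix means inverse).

  after f': (1 5)
  after g: (2 5 4)

f' g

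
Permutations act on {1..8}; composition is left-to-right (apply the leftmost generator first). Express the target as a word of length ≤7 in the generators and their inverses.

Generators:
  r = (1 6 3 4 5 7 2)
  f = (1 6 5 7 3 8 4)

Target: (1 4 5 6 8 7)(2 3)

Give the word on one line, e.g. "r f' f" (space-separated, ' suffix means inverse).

f' r f' f' f'

  after f': (1 4 8 3 7 5 6)
  after r: (1 5 3 2)(4 8)
  after f': (1 6)(2 4 3)(5 7)
  after f': (2 8 3)(4 7 6)
  after f': (1 4 5 6 8 7)(2 3)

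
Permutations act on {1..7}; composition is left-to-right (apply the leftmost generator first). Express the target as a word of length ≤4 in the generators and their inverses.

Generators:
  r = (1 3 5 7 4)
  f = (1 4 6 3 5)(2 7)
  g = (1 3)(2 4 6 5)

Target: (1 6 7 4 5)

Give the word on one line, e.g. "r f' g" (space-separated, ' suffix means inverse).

f f r

  after f: (1 4 6 3 5)(2 7)
  after f: (1 6 5 4 3)
  after r: (1 6 7 4 5)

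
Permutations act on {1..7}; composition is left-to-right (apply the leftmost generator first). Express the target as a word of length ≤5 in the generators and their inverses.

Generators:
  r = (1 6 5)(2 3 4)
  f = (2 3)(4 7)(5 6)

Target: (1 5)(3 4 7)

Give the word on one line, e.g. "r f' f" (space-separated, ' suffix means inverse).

f r r

  after f: (2 3)(4 7)(5 6)
  after r: (1 6)(2 4 7)
  after r: (1 5)(3 4 7)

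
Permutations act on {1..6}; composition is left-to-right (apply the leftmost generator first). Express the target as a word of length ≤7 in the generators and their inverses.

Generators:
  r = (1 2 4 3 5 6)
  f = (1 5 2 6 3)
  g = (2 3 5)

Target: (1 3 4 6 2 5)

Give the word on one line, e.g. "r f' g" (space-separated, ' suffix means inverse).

  after r': (1 6 5 3 4 2)
  after g': (1 6 3 4 5 2)
  after g': (1 6 2)(3 4)
  after f': (1 2 3 4 6 5)
  after g: (1 3 4 6 2 5)

r' g' g' f' g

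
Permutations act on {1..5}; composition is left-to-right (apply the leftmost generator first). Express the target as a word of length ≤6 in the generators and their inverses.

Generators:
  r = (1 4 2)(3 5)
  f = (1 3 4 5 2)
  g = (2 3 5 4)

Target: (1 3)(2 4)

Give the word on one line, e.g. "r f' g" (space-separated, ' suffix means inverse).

  after f: (1 3 4 5 2)
  after g': (1 2)(3 5 4)
  after g': (1 4 2)
  after g': (1 5 3 2)
  after r: (1 3)(2 4)

f g' g' g' r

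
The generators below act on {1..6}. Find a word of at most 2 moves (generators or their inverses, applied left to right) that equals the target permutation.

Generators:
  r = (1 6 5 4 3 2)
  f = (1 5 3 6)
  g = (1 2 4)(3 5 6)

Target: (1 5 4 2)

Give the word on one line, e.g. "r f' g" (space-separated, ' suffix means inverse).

  after f': (1 6 3 5)
  after g': (1 5 4 2)

f' g'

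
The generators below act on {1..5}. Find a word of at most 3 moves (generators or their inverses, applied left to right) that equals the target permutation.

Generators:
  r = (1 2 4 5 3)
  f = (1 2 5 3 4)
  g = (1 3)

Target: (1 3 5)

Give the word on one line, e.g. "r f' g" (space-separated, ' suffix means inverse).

  after r: (1 2 4 5 3)
  after f: (1 5 4 3 2)
  after f: (1 3 5)

r f f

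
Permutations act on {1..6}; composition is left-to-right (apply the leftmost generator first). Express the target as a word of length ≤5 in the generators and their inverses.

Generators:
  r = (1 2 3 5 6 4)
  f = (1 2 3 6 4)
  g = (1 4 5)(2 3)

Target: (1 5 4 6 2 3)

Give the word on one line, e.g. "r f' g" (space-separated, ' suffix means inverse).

  after f: (1 2 3 6 4)
  after r': (3 5)
  after f: (1 2 3 5 6 4)
  after g': (1 3 4 5 6)
  after r: (1 5 4 6 2 3)

f r' f g' r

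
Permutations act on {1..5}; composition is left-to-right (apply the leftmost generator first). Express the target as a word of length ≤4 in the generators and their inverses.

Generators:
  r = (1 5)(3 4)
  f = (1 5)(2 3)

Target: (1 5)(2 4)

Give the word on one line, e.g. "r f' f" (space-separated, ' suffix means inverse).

f r f'

  after f: (1 5)(2 3)
  after r: (2 4 3)
  after f': (1 5)(2 4)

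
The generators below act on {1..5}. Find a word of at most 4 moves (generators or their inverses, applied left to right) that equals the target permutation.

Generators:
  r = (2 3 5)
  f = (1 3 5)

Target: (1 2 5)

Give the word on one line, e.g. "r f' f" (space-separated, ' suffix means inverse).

f r'

  after f: (1 3 5)
  after r': (1 2 5)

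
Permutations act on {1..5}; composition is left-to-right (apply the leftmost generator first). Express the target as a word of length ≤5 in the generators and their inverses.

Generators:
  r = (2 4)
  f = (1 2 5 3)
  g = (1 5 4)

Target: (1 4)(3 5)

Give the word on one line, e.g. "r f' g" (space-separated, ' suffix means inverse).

r g' f'

  after r: (2 4)
  after g': (1 4 2 5)
  after f': (1 4)(3 5)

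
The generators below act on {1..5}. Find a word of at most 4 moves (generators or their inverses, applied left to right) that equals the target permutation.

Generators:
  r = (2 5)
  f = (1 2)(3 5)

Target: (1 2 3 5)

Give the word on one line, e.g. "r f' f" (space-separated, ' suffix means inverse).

  after r: (2 5)
  after f: (1 2 3 5)

r f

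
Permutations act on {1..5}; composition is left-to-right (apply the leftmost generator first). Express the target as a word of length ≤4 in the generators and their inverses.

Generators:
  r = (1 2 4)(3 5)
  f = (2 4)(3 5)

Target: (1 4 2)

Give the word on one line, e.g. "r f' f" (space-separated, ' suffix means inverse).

  after r: (1 2 4)(3 5)
  after f': (1 4)
  after r': (1 2)(3 5)
  after f: (1 4 2)

r f' r' f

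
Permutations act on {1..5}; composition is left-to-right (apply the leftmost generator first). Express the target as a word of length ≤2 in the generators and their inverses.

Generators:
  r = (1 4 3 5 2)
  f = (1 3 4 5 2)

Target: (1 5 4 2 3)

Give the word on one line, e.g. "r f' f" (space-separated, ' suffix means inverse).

r' r'

  after r': (1 2 5 3 4)
  after r': (1 5 4 2 3)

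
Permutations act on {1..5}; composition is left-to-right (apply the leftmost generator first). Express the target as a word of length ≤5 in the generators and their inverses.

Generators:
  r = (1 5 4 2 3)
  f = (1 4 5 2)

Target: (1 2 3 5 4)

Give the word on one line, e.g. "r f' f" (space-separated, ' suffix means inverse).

f f r r

  after f: (1 4 5 2)
  after f: (1 5)(2 4)
  after r: (1 4 3)
  after r: (1 2 3 5 4)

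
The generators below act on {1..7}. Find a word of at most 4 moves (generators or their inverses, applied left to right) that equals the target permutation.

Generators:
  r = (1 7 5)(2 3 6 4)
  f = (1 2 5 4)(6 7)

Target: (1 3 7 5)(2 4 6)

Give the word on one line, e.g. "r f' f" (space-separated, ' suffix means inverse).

f r f'

  after f: (1 2 5 4)(6 7)
  after r: (1 3 6 5 2)(4 7)
  after f': (1 3 7 5)(2 4 6)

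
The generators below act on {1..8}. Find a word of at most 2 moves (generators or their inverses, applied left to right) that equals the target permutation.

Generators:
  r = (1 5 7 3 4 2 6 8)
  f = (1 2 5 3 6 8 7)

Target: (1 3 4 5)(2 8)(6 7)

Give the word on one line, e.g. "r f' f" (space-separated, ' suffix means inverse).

r f

  after r: (1 5 7 3 4 2 6 8)
  after f: (1 3 4 5)(2 8)(6 7)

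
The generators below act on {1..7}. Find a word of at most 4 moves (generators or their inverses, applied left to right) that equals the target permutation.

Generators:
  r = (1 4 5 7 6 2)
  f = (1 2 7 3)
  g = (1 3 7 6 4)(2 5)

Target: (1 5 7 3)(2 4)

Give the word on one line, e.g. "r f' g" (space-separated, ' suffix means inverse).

  after r': (1 2 6 7 5 4)
  after g: (1 5)(2 4 3 7)
  after f: (1 5 2 4)
  after f: (1 5 7 3)(2 4)

r' g f f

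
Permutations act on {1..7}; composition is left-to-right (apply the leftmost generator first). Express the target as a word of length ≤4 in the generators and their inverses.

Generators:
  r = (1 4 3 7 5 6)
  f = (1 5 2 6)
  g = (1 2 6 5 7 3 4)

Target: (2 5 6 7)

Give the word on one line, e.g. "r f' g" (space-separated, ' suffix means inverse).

  after r: (1 4 3 7 5 6)
  after f: (1 4 3 7 2 6 5)
  after r': (2 5 6 7)

r f r'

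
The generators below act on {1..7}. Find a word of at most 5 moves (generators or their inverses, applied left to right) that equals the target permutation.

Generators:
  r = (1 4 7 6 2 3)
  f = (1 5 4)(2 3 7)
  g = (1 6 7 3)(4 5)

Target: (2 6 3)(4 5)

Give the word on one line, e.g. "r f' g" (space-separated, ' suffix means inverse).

g g f' r

  after g: (1 6 7 3)(4 5)
  after g: (1 7)(3 6)
  after f': (1 3 6 2 7 4 5)
  after r: (2 6 3)(4 5)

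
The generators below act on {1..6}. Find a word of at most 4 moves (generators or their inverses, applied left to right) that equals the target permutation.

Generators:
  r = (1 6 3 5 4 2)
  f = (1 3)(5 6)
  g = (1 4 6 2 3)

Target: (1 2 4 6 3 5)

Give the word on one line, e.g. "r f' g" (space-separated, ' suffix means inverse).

  after r': (1 2 4 5 3 6)
  after f': (1 2 4 6 3 5)

r' f'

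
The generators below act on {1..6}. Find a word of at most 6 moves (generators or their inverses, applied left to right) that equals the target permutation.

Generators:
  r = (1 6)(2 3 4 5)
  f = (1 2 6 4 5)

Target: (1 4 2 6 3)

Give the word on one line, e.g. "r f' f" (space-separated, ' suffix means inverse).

r f r f'

  after r: (1 6)(2 3 4 5)
  after f: (1 4)(2 3 5 6)
  after r: (1 5)(2 4 6 3)
  after f': (1 4 2 6 3)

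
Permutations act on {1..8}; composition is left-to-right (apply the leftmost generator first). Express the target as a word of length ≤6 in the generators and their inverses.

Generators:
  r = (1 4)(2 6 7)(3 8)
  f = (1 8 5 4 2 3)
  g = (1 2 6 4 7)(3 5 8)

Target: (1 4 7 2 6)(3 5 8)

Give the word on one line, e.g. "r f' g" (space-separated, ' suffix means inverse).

g' g' r r

  after g': (1 7 4 6 2)(3 8 5)
  after g': (1 4 2 7 6)(3 5 8)
  after r: (3 5)(4 6)
  after r: (1 4 7 2 6)(3 5 8)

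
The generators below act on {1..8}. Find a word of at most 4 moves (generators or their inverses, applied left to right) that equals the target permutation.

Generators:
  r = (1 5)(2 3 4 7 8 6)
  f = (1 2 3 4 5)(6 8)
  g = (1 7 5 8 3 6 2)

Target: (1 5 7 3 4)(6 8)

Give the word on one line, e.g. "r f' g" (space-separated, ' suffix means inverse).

f' g' g' r

  after f': (1 5 4 3 2)(6 8)
  after g': (1 7)(3 6 5 4 8)
  after g': (2 6 7)(4 5)
  after r: (1 5 7 3 4)(6 8)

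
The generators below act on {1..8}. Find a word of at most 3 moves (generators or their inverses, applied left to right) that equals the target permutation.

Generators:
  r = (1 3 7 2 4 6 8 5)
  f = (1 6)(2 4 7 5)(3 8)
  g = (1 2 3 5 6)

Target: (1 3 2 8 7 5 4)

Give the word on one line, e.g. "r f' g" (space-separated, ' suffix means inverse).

g' r f'

  after g': (1 6 5 3 2)
  after r: (1 8 5 7 2 3 4 6)
  after f': (1 3 2 8 7 5 4)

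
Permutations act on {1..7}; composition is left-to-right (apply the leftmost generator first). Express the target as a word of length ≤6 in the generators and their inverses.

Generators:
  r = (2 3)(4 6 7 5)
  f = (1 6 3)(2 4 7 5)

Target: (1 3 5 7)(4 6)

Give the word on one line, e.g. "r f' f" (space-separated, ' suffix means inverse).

f f f r f'

  after f: (1 6 3)(2 4 7 5)
  after f: (1 3 6)(2 7)(4 5)
  after f: (2 5 7 4)
  after r: (2 4 3)(6 7)
  after f': (1 3 5 7)(4 6)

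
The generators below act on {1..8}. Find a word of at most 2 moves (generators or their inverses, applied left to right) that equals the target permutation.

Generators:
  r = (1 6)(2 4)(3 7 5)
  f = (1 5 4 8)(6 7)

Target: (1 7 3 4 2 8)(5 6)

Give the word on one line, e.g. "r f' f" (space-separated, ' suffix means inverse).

  after r': (1 6)(2 4)(3 5 7)
  after f: (1 7 3 4 2 8)(5 6)

r' f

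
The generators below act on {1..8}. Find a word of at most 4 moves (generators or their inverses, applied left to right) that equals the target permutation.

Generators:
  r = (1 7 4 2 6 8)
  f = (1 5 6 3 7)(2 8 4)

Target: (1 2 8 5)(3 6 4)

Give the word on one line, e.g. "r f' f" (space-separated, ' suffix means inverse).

r' f'

  after r': (1 8 6 2 4 7)
  after f': (1 2 8 5)(3 6 4)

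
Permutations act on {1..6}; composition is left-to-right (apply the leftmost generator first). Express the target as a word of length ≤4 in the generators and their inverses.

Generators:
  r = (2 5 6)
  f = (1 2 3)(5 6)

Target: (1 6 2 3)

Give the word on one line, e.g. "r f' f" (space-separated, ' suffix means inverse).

  after f: (1 2 3)(5 6)
  after r': (1 6 2 3)

f r'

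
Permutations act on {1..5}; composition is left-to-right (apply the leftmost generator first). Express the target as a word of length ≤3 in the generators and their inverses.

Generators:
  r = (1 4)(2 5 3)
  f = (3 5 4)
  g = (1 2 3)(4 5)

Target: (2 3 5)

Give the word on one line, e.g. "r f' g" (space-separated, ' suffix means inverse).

r r

  after r: (1 4)(2 5 3)
  after r: (2 3 5)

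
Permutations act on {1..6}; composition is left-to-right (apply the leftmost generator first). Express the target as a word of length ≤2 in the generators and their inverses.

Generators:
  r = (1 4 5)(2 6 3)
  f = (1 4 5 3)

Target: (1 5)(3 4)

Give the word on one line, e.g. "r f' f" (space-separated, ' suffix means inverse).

f' f'

  after f': (1 3 5 4)
  after f': (1 5)(3 4)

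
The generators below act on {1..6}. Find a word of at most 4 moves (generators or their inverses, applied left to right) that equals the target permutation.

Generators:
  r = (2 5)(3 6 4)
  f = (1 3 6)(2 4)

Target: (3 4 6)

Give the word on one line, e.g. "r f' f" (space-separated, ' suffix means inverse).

  after r: (2 5)(3 6 4)
  after r: (3 4 6)

r r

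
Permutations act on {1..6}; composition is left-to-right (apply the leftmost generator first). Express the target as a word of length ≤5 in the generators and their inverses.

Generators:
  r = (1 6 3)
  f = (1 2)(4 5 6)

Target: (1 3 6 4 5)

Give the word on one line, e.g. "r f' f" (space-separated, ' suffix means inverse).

f' f' r'

  after f': (1 2)(4 6 5)
  after f': (4 5 6)
  after r': (1 3 6 4 5)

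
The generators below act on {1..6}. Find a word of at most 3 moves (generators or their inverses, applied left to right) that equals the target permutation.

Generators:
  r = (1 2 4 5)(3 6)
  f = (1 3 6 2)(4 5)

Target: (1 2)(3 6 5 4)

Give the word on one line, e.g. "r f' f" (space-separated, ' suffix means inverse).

f r f

  after f: (1 3 6 2)(4 5)
  after r: (1 6 4)
  after f: (1 2)(3 6 5 4)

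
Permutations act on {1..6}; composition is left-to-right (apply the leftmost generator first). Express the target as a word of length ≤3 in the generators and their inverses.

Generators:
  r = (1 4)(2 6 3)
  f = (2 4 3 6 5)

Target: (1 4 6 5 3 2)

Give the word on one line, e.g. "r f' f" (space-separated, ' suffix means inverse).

  after f: (2 4 3 6 5)
  after r': (1 4 6 5 3 2)

f r'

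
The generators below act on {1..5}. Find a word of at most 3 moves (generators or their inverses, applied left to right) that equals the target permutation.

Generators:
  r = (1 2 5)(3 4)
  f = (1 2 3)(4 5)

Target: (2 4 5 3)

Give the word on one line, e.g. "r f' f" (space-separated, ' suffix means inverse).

  after r': (1 5 2)(3 4)
  after r': (1 2 5)
  after f': (2 4 5 3)

r' r' f'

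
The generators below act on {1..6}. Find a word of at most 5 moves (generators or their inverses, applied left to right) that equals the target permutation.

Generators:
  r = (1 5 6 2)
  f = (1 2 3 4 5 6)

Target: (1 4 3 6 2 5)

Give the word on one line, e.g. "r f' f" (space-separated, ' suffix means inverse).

  after r: (1 5 6 2)
  after f': (1 4 3 2 6)
  after r': (1 4 3 6 2 5)

r f' r'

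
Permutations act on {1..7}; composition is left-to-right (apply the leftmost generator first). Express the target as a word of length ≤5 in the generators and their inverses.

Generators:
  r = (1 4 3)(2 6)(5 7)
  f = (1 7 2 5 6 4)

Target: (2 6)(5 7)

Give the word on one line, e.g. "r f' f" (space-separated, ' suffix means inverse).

r' r' r'

  after r': (1 3 4)(2 6)(5 7)
  after r': (1 4 3)
  after r': (2 6)(5 7)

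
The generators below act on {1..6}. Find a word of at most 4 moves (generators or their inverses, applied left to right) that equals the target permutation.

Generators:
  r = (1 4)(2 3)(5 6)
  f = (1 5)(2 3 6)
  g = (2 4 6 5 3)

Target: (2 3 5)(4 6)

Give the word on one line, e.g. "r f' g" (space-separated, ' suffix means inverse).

  after r': (1 4)(2 3)(5 6)
  after f': (1 4 5 3 6)
  after r': (2 3 5)(4 6)

r' f' r'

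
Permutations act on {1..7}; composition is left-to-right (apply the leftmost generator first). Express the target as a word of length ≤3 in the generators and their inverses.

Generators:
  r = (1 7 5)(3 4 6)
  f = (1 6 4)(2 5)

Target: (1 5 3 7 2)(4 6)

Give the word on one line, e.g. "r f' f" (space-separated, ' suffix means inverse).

r f r

  after r: (1 7 5)(3 4 6)
  after f: (1 7 2 5 6 3)
  after r: (1 5 3 7 2)(4 6)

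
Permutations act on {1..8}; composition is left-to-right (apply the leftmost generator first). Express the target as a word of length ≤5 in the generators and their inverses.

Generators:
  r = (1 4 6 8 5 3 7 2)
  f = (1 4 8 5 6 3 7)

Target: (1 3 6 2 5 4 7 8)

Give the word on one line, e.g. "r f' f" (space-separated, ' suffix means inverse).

r' r' r'

  after r': (1 2 7 3 5 8 6 4)
  after r': (1 7 5 6)(2 3 8 4)
  after r': (1 3 6 2 5 4 7 8)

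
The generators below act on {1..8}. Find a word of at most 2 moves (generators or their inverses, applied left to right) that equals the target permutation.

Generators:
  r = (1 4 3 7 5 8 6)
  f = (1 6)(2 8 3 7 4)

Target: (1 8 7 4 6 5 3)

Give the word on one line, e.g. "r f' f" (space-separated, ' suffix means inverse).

r' r'

  after r': (1 6 8 5 7 3 4)
  after r': (1 8 7 4 6 5 3)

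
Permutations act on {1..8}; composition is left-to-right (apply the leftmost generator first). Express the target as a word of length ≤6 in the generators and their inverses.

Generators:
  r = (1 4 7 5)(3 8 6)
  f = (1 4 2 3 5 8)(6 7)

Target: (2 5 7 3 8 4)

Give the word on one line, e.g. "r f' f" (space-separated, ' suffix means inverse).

r r r f f

  after r: (1 4 7 5)(3 8 6)
  after r: (1 7)(3 6 8)(4 5)
  after r: (1 5 7 4)
  after f: (1 8)(2 3 5 6 7)
  after f: (2 5 7 3 8 4)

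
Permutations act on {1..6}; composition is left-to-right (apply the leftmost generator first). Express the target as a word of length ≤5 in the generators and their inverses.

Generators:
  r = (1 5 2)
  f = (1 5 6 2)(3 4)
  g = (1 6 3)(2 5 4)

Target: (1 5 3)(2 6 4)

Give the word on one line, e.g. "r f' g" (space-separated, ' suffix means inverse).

  after g': (1 3 6)(2 4 5)
  after g': (1 6 3)(2 5 4)
  after f: (1 2 6 4)(3 5)
  after r': (1 5 3)(2 6 4)

g' g' f r'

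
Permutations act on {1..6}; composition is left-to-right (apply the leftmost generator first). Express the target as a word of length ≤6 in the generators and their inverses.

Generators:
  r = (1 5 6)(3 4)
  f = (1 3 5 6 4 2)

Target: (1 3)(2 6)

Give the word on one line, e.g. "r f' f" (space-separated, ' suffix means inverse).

  after f': (1 2 4 6 5 3)
  after r': (1 2 3 6)(4 5)
  after f': (1 4 3 5 6 2)
  after r': (1 3)(2 6)

f' r' f' r'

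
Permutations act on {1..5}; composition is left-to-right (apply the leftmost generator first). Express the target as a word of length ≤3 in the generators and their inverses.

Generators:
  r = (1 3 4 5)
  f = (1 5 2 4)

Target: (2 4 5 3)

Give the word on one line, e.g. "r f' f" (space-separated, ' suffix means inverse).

  after r': (1 5 4 3)
  after r': (1 4)(3 5)
  after f: (2 4 5 3)

r' r' f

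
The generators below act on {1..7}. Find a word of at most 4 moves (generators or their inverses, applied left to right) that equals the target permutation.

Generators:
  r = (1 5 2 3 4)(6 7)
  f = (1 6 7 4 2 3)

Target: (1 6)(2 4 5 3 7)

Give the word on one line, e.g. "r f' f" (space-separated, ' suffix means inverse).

f r' f'

  after f: (1 6 7 4 2 3)
  after r': (1 7 3 4 5)
  after f': (1 6)(2 4 5 3 7)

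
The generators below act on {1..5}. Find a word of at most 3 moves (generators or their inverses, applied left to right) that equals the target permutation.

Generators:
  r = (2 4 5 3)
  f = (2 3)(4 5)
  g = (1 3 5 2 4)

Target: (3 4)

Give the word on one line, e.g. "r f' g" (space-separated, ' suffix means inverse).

  after r': (2 3 5 4)
  after f': (3 4)

r' f'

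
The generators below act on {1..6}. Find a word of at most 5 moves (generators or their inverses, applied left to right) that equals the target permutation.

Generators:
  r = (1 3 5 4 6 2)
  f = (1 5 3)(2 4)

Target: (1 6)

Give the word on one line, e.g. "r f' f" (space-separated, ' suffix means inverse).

f r f' f' r

  after f: (1 5 3)(2 4)
  after r: (1 4)(2 6)
  after f': (1 2 6 4 3 5)
  after f': (1 4 5 3)(2 6)
  after r: (1 6)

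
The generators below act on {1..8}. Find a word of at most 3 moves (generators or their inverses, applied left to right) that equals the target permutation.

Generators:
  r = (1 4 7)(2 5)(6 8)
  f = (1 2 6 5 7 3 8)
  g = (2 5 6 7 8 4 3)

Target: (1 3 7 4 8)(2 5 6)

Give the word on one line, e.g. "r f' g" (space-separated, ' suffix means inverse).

  after f: (1 2 6 5 7 3 8)
  after g': (1 3 7 4 8)(2 5 6)

f g'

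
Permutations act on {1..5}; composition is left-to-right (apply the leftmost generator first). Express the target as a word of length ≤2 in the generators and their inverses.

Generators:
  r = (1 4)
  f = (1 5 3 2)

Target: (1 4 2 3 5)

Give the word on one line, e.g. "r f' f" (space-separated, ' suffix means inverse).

  after r: (1 4)
  after f': (1 4 2 3 5)

r f'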